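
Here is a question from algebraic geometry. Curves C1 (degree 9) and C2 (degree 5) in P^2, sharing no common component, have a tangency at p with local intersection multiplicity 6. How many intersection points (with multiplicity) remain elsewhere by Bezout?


By Bezout's theorem, the total intersection number is d1 * d2.
Total = 9 * 5 = 45
Intersection multiplicity at p = 6
Remaining intersections = 45 - 6 = 39

39


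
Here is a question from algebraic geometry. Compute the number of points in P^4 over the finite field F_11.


P^4(F_11) has (q^(n+1) - 1)/(q - 1) points.
= 11^4 + 11^3 + 11^2 + 11^1 + 11^0
= 14641 + 1331 + 121 + 11 + 1
= 16105

16105


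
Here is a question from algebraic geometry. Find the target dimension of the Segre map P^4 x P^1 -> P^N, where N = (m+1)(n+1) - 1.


The Segre embedding maps P^m x P^n into P^N via
all products of coordinates from each factor.
N = (m+1)(n+1) - 1
N = (4+1)(1+1) - 1
N = 5*2 - 1
N = 10 - 1 = 9

9


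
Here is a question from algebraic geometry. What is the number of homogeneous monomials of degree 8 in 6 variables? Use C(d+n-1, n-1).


The number of degree-8 monomials in 6 variables is C(d+n-1, n-1).
= C(8+6-1, 6-1) = C(13, 5)
= 1287

1287


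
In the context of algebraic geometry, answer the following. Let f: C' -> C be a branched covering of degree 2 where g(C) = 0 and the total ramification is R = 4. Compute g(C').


Riemann-Hurwitz formula: 2g' - 2 = d(2g - 2) + R
Given: d = 2, g = 0, R = 4
2g' - 2 = 2*(2*0 - 2) + 4
2g' - 2 = 2*(-2) + 4
2g' - 2 = -4 + 4 = 0
2g' = 2
g' = 1

1


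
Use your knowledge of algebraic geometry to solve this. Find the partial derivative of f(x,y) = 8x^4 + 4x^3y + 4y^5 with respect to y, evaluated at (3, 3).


df/dy = 4*x^3 + 5*4*y^4
At (3,3): 4*3^3 + 5*4*3^4
= 108 + 1620
= 1728

1728


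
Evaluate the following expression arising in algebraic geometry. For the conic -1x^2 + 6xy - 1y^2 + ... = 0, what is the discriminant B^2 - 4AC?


The discriminant of a conic Ax^2 + Bxy + Cy^2 + ... = 0 is B^2 - 4AC.
B^2 = 6^2 = 36
4AC = 4*(-1)*(-1) = 4
Discriminant = 36 - 4 = 32

32


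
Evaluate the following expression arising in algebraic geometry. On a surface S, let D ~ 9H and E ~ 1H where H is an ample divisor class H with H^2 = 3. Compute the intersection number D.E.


Using bilinearity of the intersection pairing on a surface S:
(aH).(bH) = ab * (H.H)
We have H^2 = 3.
D.E = (9H).(1H) = 9*1*3
= 9*3
= 27

27


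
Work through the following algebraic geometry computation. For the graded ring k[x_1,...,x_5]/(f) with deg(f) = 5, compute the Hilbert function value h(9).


For R = k[x_1,...,x_n]/(f) with f homogeneous of degree e:
The Hilbert series is (1 - t^e)/(1 - t)^n.
So h(d) = C(d+n-1, n-1) - C(d-e+n-1, n-1) for d >= e.
With n=5, e=5, d=9:
C(9+5-1, 5-1) = C(13, 4) = 715
C(9-5+5-1, 5-1) = C(8, 4) = 70
h(9) = 715 - 70 = 645

645


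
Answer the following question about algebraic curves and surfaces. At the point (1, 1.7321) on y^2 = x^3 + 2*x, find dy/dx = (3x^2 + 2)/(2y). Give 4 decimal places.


Using implicit differentiation of y^2 = x^3 + 2*x:
2y * dy/dx = 3x^2 + 2
dy/dx = (3x^2 + 2)/(2y)
Numerator: 3*1^2 + 2 = 5
Denominator: 2*1.7321 = 3.4642
dy/dx = 5/3.4642 = 1.4433

1.4433


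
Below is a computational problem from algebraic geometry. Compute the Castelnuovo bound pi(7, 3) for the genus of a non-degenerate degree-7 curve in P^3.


Castelnuovo's bound: write d - 1 = m(r-1) + epsilon with 0 <= epsilon < r-1.
d - 1 = 7 - 1 = 6
r - 1 = 3 - 1 = 2
6 = 3*2 + 0, so m = 3, epsilon = 0
pi(d, r) = m(m-1)(r-1)/2 + m*epsilon
= 3*2*2/2 + 3*0
= 12/2 + 0
= 6 + 0 = 6

6


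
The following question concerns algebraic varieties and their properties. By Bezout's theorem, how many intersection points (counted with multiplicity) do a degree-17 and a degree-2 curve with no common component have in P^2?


Bezout's theorem states the intersection count equals the product of degrees.
Intersection count = 17 * 2 = 34

34


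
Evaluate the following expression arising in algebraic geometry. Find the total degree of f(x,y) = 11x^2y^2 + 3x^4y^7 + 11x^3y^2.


Examine each term for its total degree (sum of exponents).
  Term '11x^2y^2' has total degree 2+2 = 4.
  Term '3x^4y^7' has total degree 4+7 = 11.
  Term '11x^3y^2' has total degree 3+2 = 5.
The maximum total degree among all terms is 11.

11


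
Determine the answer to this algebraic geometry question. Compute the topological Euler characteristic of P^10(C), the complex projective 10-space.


The complex projective space P^10 has one cell in each even real dimension 0, 2, ..., 20.
The cohomology groups are H^{2k}(P^10) = Z for k = 0,...,10, and 0 otherwise.
Euler characteristic = sum of Betti numbers = 1 per even-dimensional cohomology group.
chi(P^10) = 10 + 1 = 11

11


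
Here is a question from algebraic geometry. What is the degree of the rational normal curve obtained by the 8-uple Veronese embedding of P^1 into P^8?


The rational normal curve in P^8 is the image of P^1 under the 8-uple Veronese.
A general hyperplane in P^8 pulls back to a degree-8 form on P^1, which has 8 zeros,
so the curve meets a general hyperplane in 8 points. Degree = 8.

8


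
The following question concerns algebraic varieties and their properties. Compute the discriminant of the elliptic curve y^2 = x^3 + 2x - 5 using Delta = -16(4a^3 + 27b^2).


Compute each component:
4a^3 = 4*2^3 = 4*8 = 32
27b^2 = 27*(-5)^2 = 27*25 = 675
4a^3 + 27b^2 = 32 + 675 = 707
Delta = -16*707 = -11312

-11312


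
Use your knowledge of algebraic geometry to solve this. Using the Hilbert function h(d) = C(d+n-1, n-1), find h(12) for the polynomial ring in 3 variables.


The Hilbert function for the polynomial ring in 3 variables is:
h(d) = C(d+n-1, n-1)
h(12) = C(12+3-1, 3-1) = C(14, 2)
= 14! / (2! * 12!)
= 91

91


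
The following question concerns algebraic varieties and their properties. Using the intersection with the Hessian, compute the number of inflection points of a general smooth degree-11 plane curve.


For a general smooth plane curve C of degree d, the inflection points are
the intersection of C with its Hessian curve, which has degree 3(d-2).
By Bezout, the total intersection number is d * 3(d-2) = 11 * 27 = 297.
For a general curve every flex is ordinary, so each contributes
multiplicity 1 to C·Hess(C), and the number of distinct inflection
points is 3d(d-2).
Inflection points = 3*11*(11-2) = 3*11*9 = 297

297


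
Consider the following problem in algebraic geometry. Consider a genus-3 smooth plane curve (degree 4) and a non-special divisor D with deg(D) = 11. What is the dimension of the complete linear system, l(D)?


First, compute the genus of a smooth plane curve of degree 4:
g = (d-1)(d-2)/2 = (4-1)(4-2)/2 = 3
For a non-special divisor D (i.e., h^1(D) = 0), Riemann-Roch gives:
l(D) = deg(D) - g + 1
Since deg(D) = 11 >= 2g - 1 = 5, D is non-special.
l(D) = 11 - 3 + 1 = 9

9


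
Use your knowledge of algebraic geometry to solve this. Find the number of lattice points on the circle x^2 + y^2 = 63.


Systematically check integer values of x where x^2 <= 63.
For each valid x, check if 63 - x^2 is a perfect square.
Total integer solutions found: 0

0


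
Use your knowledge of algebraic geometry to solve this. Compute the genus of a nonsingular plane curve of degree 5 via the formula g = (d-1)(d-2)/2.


Using the genus formula for smooth plane curves:
g = (d-1)(d-2)/2
g = (5-1)(5-2)/2
g = 4*3/2
g = 12/2 = 6

6


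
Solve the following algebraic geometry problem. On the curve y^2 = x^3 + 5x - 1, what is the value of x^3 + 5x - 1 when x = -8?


Compute x^3 + 5x - 1 at x = -8:
x^3 = (-8)^3 = -512
5*x = 5*(-8) = -40
Sum: -512 - 40 - 1 = -553

-553


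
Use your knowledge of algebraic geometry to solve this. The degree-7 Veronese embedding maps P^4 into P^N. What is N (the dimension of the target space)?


The Veronese embedding v_d: P^n -> P^N maps each point to all
degree-d monomials in n+1 homogeneous coordinates.
N = C(n+d, d) - 1
N = C(4+7, 7) - 1
N = C(11, 7) - 1
C(11, 7) = 330
N = 330 - 1 = 329

329


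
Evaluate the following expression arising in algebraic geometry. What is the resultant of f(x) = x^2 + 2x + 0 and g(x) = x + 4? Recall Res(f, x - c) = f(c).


For Res(f, x - c), we evaluate f at x = c.
f(-4) = (-4)^2 + 2*(-4) + 0
= 16 - 8 + 0
= 8 + 0 = 8
Res(f, g) = 8

8


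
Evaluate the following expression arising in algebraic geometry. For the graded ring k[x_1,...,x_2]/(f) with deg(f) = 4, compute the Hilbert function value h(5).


For R = k[x_1,...,x_n]/(f) with f homogeneous of degree e:
The Hilbert series is (1 - t^e)/(1 - t)^n.
So h(d) = C(d+n-1, n-1) - C(d-e+n-1, n-1) for d >= e.
With n=2, e=4, d=5:
C(5+2-1, 2-1) = C(6, 1) = 6
C(5-4+2-1, 2-1) = C(2, 1) = 2
h(5) = 6 - 2 = 4

4


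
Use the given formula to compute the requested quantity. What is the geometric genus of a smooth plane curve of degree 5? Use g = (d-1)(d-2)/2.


Using the genus formula for smooth plane curves:
g = (d-1)(d-2)/2
g = (5-1)(5-2)/2
g = 4*3/2
g = 12/2 = 6

6


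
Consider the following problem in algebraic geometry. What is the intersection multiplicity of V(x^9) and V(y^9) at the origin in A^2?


The intersection multiplicity of V(x^a) and V(y^b) at the origin is:
I(O; V(x^9), V(y^9)) = dim_k(k[x,y]/(x^9, y^9))
A basis for k[x,y]/(x^9, y^9) is the set of monomials x^i * y^j
where 0 <= i < 9 and 0 <= j < 9.
The number of such monomials is 9 * 9 = 81

81


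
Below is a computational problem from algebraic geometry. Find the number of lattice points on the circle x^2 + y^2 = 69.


Systematically check integer values of x where x^2 <= 69.
For each valid x, check if 69 - x^2 is a perfect square.
Total integer solutions found: 0

0


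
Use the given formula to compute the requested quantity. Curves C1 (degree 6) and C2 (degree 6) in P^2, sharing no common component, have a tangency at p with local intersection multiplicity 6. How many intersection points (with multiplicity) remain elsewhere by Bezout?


By Bezout's theorem, the total intersection number is d1 * d2.
Total = 6 * 6 = 36
Intersection multiplicity at p = 6
Remaining intersections = 36 - 6 = 30

30


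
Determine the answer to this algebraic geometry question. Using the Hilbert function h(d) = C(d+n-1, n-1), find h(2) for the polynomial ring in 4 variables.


The Hilbert function for the polynomial ring in 4 variables is:
h(d) = C(d+n-1, n-1)
h(2) = C(2+4-1, 4-1) = C(5, 3)
= 5! / (3! * 2!)
= 10

10


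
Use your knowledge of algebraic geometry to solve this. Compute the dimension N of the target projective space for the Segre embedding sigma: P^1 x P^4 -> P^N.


The Segre embedding maps P^m x P^n into P^N via
all products of coordinates from each factor.
N = (m+1)(n+1) - 1
N = (1+1)(4+1) - 1
N = 2*5 - 1
N = 10 - 1 = 9

9


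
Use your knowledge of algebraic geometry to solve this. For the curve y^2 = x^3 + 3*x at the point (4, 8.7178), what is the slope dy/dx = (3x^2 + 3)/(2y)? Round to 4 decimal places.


Using implicit differentiation of y^2 = x^3 + 3*x:
2y * dy/dx = 3x^2 + 3
dy/dx = (3x^2 + 3)/(2y)
Numerator: 3*4^2 + 3 = 51
Denominator: 2*8.7178 = 17.4356
dy/dx = 51/17.4356 = 2.9250

2.9250


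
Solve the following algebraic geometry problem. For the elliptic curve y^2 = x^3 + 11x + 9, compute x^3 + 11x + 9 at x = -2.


Compute x^3 + 11x + 9 at x = -2:
x^3 = (-2)^3 = -8
11*x = 11*(-2) = -22
Sum: -8 - 22 + 9 = -21

-21


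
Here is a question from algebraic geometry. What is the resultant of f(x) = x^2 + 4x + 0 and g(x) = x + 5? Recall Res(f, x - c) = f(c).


For Res(f, x - c), we evaluate f at x = c.
f(-5) = (-5)^2 + 4*(-5) + 0
= 25 - 20 + 0
= 5 + 0 = 5
Res(f, g) = 5

5


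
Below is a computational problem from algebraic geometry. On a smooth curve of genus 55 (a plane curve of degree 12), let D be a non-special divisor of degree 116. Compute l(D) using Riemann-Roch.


First, compute the genus of a smooth plane curve of degree 12:
g = (d-1)(d-2)/2 = (12-1)(12-2)/2 = 55
For a non-special divisor D (i.e., h^1(D) = 0), Riemann-Roch gives:
l(D) = deg(D) - g + 1
Since deg(D) = 116 >= 2g - 1 = 109, D is non-special.
l(D) = 116 - 55 + 1 = 62

62


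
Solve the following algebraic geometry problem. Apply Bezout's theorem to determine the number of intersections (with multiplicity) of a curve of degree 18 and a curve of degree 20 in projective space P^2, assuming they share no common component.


Bezout's theorem states the intersection count equals the product of degrees.
Intersection count = 18 * 20 = 360

360


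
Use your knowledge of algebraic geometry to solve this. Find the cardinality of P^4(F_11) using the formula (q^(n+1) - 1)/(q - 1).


P^4(F_11) has (q^(n+1) - 1)/(q - 1) points.
= 11^4 + 11^3 + 11^2 + 11^1 + 11^0
= 14641 + 1331 + 121 + 11 + 1
= 16105

16105


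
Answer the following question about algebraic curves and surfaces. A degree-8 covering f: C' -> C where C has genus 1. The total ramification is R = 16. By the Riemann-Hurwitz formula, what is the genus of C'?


Riemann-Hurwitz formula: 2g' - 2 = d(2g - 2) + R
Given: d = 8, g = 1, R = 16
2g' - 2 = 8*(2*1 - 2) + 16
2g' - 2 = 8*0 + 16
2g' - 2 = 0 + 16 = 16
2g' = 18
g' = 9

9


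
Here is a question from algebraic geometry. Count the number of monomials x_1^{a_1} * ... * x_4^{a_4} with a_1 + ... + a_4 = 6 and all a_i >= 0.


The number of degree-6 monomials in 4 variables is C(d+n-1, n-1).
= C(6+4-1, 4-1) = C(9, 3)
= 84

84


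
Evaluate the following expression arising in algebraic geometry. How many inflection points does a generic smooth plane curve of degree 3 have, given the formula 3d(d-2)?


For a general smooth plane curve C of degree d, the inflection points are
the intersection of C with its Hessian curve, which has degree 3(d-2).
By Bezout, the total intersection number is d * 3(d-2) = 3 * 3 = 9.
For a general curve every flex is ordinary, so each contributes
multiplicity 1 to C·Hess(C), and the number of distinct inflection
points is 3d(d-2).
Inflection points = 3*3*(3-2) = 3*3*1 = 9

9


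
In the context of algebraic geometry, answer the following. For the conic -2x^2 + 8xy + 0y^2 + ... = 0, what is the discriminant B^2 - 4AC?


The discriminant of a conic Ax^2 + Bxy + Cy^2 + ... = 0 is B^2 - 4AC.
B^2 = 8^2 = 64
4AC = 4*(-2)*0 = 0
Discriminant = 64 + 0 = 64

64


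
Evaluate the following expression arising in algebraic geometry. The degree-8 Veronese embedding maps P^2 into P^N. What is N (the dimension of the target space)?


The Veronese embedding v_d: P^n -> P^N maps each point to all
degree-d monomials in n+1 homogeneous coordinates.
N = C(n+d, d) - 1
N = C(2+8, 8) - 1
N = C(10, 8) - 1
C(10, 8) = 45
N = 45 - 1 = 44

44


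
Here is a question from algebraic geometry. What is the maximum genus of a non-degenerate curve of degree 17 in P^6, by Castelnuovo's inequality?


Castelnuovo's bound: write d - 1 = m(r-1) + epsilon with 0 <= epsilon < r-1.
d - 1 = 17 - 1 = 16
r - 1 = 6 - 1 = 5
16 = 3*5 + 1, so m = 3, epsilon = 1
pi(d, r) = m(m-1)(r-1)/2 + m*epsilon
= 3*2*5/2 + 3*1
= 30/2 + 3
= 15 + 3 = 18

18


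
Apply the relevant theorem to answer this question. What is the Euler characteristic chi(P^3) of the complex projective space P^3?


The complex projective space P^3 has one cell in each even real dimension 0, 2, ..., 6.
The cohomology groups are H^{2k}(P^3) = Z for k = 0,...,3, and 0 otherwise.
Euler characteristic = sum of Betti numbers = 1 per even-dimensional cohomology group.
chi(P^3) = 3 + 1 = 4

4


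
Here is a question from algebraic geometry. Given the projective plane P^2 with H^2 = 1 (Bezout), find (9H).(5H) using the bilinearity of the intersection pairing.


Using bilinearity of the intersection pairing on the projective plane P^2:
(aH).(bH) = ab * (H.H)
We have H^2 = 1 (Bezout).
D.E = (9H).(5H) = 9*5*1
= 45*1
= 45

45


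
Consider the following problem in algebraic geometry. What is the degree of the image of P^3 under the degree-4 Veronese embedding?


The Veronese variety v_4(P^3) has degree d^r.
d^r = 4^3 = 64

64


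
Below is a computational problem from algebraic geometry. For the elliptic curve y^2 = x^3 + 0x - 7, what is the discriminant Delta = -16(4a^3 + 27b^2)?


Compute each component:
4a^3 = 4*0^3 = 4*0 = 0
27b^2 = 27*(-7)^2 = 27*49 = 1323
4a^3 + 27b^2 = 0 + 1323 = 1323
Delta = -16*1323 = -21168

-21168


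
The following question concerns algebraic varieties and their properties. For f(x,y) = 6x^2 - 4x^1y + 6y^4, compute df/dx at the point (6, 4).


df/dx = 2*6*x^1 + 1*(-4)*x^0*y
At (6,4): 2*6*6^1 + 1*(-4)*6^0*4
= 72 - 16
= 56

56


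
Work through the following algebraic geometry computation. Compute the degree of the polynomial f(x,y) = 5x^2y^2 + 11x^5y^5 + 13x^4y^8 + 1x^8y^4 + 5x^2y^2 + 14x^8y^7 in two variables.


Examine each term for its total degree (sum of exponents).
  Term '5x^2y^2' has total degree 2+2 = 4.
  Term '11x^5y^5' has total degree 5+5 = 10.
  Term '13x^4y^8' has total degree 4+8 = 12.
  Term '1x^8y^4' has total degree 8+4 = 12.
  Term '5x^2y^2' has total degree 2+2 = 4.
  Term '14x^8y^7' has total degree 8+7 = 15.
The maximum total degree among all terms is 15.

15


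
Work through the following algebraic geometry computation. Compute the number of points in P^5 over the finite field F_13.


P^5(F_13) has (q^(n+1) - 1)/(q - 1) points.
= 13^5 + 13^4 + 13^3 + 13^2 + 13^1 + 13^0
= 371293 + 28561 + 2197 + 169 + 13 + 1
= 402234

402234


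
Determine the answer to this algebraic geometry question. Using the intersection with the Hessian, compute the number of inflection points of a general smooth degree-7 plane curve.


For a general smooth plane curve C of degree d, the inflection points are
the intersection of C with its Hessian curve, which has degree 3(d-2).
By Bezout, the total intersection number is d * 3(d-2) = 7 * 15 = 105.
For a general curve every flex is ordinary, so each contributes
multiplicity 1 to C·Hess(C), and the number of distinct inflection
points is 3d(d-2).
Inflection points = 3*7*(7-2) = 3*7*5 = 105

105


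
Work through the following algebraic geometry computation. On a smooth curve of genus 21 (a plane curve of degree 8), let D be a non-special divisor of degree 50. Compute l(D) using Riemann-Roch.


First, compute the genus of a smooth plane curve of degree 8:
g = (d-1)(d-2)/2 = (8-1)(8-2)/2 = 21
For a non-special divisor D (i.e., h^1(D) = 0), Riemann-Roch gives:
l(D) = deg(D) - g + 1
Since deg(D) = 50 >= 2g - 1 = 41, D is non-special.
l(D) = 50 - 21 + 1 = 30

30


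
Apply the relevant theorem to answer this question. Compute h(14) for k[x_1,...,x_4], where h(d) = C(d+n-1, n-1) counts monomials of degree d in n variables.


The Hilbert function for the polynomial ring in 4 variables is:
h(d) = C(d+n-1, n-1)
h(14) = C(14+4-1, 4-1) = C(17, 3)
= 17! / (3! * 14!)
= 680

680


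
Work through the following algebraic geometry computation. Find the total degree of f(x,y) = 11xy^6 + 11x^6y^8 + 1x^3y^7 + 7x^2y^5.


Examine each term for its total degree (sum of exponents).
  Term '11xy^6' has total degree 1+6 = 7.
  Term '11x^6y^8' has total degree 6+8 = 14.
  Term '1x^3y^7' has total degree 3+7 = 10.
  Term '7x^2y^5' has total degree 2+5 = 7.
The maximum total degree among all terms is 14.

14


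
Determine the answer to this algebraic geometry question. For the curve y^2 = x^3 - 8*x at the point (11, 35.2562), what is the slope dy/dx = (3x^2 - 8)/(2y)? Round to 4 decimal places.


Using implicit differentiation of y^2 = x^3 - 8*x:
2y * dy/dx = 3x^2 - 8
dy/dx = (3x^2 - 8)/(2y)
Numerator: 3*11^2 - 8 = 355
Denominator: 2*35.2562 = 70.5124
dy/dx = 355/70.5124 = 5.0346

5.0346


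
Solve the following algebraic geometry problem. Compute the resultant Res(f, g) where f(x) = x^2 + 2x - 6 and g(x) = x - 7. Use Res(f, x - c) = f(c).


For Res(f, x - c), we evaluate f at x = c.
f(7) = 7^2 + 2*7 - 6
= 49 + 14 - 6
= 63 - 6 = 57
Res(f, g) = 57

57


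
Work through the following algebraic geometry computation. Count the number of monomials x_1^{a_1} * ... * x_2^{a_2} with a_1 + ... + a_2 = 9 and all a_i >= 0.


The number of degree-9 monomials in 2 variables is C(d+n-1, n-1).
= C(9+2-1, 2-1) = C(10, 1)
= 10

10


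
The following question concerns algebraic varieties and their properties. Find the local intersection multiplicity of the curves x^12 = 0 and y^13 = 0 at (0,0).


The intersection multiplicity of V(x^a) and V(y^b) at the origin is:
I(O; V(x^12), V(y^13)) = dim_k(k[x,y]/(x^12, y^13))
A basis for k[x,y]/(x^12, y^13) is the set of monomials x^i * y^j
where 0 <= i < 12 and 0 <= j < 13.
The number of such monomials is 12 * 13 = 156

156


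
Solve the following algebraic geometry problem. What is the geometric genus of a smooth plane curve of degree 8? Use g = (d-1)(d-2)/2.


Using the genus formula for smooth plane curves:
g = (d-1)(d-2)/2
g = (8-1)(8-2)/2
g = 7*6/2
g = 42/2 = 21

21


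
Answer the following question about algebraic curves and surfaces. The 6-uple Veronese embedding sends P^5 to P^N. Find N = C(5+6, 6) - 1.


The Veronese embedding v_d: P^n -> P^N maps each point to all
degree-d monomials in n+1 homogeneous coordinates.
N = C(n+d, d) - 1
N = C(5+6, 6) - 1
N = C(11, 6) - 1
C(11, 6) = 462
N = 462 - 1 = 461

461


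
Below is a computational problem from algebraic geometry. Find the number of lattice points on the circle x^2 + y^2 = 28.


Systematically check integer values of x where x^2 <= 28.
For each valid x, check if 28 - x^2 is a perfect square.
Total integer solutions found: 0

0


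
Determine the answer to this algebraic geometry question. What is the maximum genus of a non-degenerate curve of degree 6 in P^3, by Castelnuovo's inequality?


Castelnuovo's bound: write d - 1 = m(r-1) + epsilon with 0 <= epsilon < r-1.
d - 1 = 6 - 1 = 5
r - 1 = 3 - 1 = 2
5 = 2*2 + 1, so m = 2, epsilon = 1
pi(d, r) = m(m-1)(r-1)/2 + m*epsilon
= 2*1*2/2 + 2*1
= 4/2 + 2
= 2 + 2 = 4

4


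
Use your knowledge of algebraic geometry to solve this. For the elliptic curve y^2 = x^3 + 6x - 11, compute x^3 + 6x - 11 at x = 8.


Compute x^3 + 6x - 11 at x = 8:
x^3 = 8^3 = 512
6*x = 6*8 = 48
Sum: 512 + 48 - 11 = 549

549


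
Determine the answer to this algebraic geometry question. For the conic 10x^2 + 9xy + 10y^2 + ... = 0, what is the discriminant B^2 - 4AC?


The discriminant of a conic Ax^2 + Bxy + Cy^2 + ... = 0 is B^2 - 4AC.
B^2 = 9^2 = 81
4AC = 4*10*10 = 400
Discriminant = 81 - 400 = -319

-319


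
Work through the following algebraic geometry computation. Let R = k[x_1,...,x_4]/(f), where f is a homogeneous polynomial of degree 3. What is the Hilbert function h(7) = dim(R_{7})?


For R = k[x_1,...,x_n]/(f) with f homogeneous of degree e:
The Hilbert series is (1 - t^e)/(1 - t)^n.
So h(d) = C(d+n-1, n-1) - C(d-e+n-1, n-1) for d >= e.
With n=4, e=3, d=7:
C(7+4-1, 4-1) = C(10, 3) = 120
C(7-3+4-1, 4-1) = C(7, 3) = 35
h(7) = 120 - 35 = 85

85


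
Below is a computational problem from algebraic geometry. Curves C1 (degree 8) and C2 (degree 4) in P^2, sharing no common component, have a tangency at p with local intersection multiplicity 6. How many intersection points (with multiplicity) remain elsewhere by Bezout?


By Bezout's theorem, the total intersection number is d1 * d2.
Total = 8 * 4 = 32
Intersection multiplicity at p = 6
Remaining intersections = 32 - 6 = 26

26


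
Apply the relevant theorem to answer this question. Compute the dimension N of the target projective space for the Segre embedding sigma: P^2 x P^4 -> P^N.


The Segre embedding maps P^m x P^n into P^N via
all products of coordinates from each factor.
N = (m+1)(n+1) - 1
N = (2+1)(4+1) - 1
N = 3*5 - 1
N = 15 - 1 = 14

14


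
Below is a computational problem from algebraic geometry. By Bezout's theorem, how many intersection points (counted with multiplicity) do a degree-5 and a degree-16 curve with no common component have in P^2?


Bezout's theorem states the intersection count equals the product of degrees.
Intersection count = 5 * 16 = 80

80


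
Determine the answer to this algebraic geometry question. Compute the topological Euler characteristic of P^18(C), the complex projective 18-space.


The complex projective space P^18 has one cell in each even real dimension 0, 2, ..., 36.
The cohomology groups are H^{2k}(P^18) = Z for k = 0,...,18, and 0 otherwise.
Euler characteristic = sum of Betti numbers = 1 per even-dimensional cohomology group.
chi(P^18) = 18 + 1 = 19

19


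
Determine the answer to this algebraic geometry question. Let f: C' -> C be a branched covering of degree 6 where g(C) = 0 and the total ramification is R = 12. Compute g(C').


Riemann-Hurwitz formula: 2g' - 2 = d(2g - 2) + R
Given: d = 6, g = 0, R = 12
2g' - 2 = 6*(2*0 - 2) + 12
2g' - 2 = 6*(-2) + 12
2g' - 2 = -12 + 12 = 0
2g' = 2
g' = 1

1


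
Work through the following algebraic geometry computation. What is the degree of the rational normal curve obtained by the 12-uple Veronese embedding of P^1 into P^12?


The rational normal curve in P^12 is the image of P^1 under the 12-uple Veronese.
A general hyperplane in P^12 pulls back to a degree-12 form on P^1, which has 12 zeros,
so the curve meets a general hyperplane in 12 points. Degree = 12.

12


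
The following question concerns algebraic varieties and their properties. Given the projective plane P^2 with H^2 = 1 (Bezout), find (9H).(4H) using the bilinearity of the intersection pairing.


Using bilinearity of the intersection pairing on the projective plane P^2:
(aH).(bH) = ab * (H.H)
We have H^2 = 1 (Bezout).
D.E = (9H).(4H) = 9*4*1
= 36*1
= 36

36


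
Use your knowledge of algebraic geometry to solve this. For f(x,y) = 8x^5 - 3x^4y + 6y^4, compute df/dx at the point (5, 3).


df/dx = 5*8*x^4 + 4*(-3)*x^3*y
At (5,3): 5*8*5^4 + 4*(-3)*5^3*3
= 25000 - 4500
= 20500

20500


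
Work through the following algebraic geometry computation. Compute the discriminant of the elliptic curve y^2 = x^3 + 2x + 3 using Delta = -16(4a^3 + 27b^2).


Compute each component:
4a^3 = 4*2^3 = 4*8 = 32
27b^2 = 27*3^2 = 27*9 = 243
4a^3 + 27b^2 = 32 + 243 = 275
Delta = -16*275 = -4400

-4400


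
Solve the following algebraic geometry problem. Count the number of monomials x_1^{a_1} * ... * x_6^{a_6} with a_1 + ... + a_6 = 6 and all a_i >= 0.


The number of degree-6 monomials in 6 variables is C(d+n-1, n-1).
= C(6+6-1, 6-1) = C(11, 5)
= 462

462


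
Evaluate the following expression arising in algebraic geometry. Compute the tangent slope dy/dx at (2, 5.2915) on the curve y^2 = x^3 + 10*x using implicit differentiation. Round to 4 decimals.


Using implicit differentiation of y^2 = x^3 + 10*x:
2y * dy/dx = 3x^2 + 10
dy/dx = (3x^2 + 10)/(2y)
Numerator: 3*2^2 + 10 = 22
Denominator: 2*5.2915 = 10.583
dy/dx = 22/10.583 = 2.0788

2.0788


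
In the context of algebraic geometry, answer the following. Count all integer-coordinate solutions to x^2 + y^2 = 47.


Systematically check integer values of x where x^2 <= 47.
For each valid x, check if 47 - x^2 is a perfect square.
Total integer solutions found: 0

0


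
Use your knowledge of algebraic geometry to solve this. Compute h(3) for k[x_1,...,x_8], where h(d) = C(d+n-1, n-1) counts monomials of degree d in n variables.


The Hilbert function for the polynomial ring in 8 variables is:
h(d) = C(d+n-1, n-1)
h(3) = C(3+8-1, 8-1) = C(10, 7)
= 10! / (7! * 3!)
= 120

120


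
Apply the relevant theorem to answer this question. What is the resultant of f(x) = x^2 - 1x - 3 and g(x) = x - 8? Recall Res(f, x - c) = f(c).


For Res(f, x - c), we evaluate f at x = c.
f(8) = 8^2 - 1*8 - 3
= 64 - 8 - 3
= 56 - 3 = 53
Res(f, g) = 53

53


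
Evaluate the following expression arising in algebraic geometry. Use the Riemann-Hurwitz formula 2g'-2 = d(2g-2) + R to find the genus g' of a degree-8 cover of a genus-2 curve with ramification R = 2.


Riemann-Hurwitz formula: 2g' - 2 = d(2g - 2) + R
Given: d = 8, g = 2, R = 2
2g' - 2 = 8*(2*2 - 2) + 2
2g' - 2 = 8*2 + 2
2g' - 2 = 16 + 2 = 18
2g' = 20
g' = 10

10


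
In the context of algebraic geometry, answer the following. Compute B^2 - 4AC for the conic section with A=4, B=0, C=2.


The discriminant of a conic Ax^2 + Bxy + Cy^2 + ... = 0 is B^2 - 4AC.
B^2 = 0^2 = 0
4AC = 4*4*2 = 32
Discriminant = 0 - 32 = -32

-32


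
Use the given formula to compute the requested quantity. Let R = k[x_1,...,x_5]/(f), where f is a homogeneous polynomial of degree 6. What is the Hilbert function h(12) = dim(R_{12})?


For R = k[x_1,...,x_n]/(f) with f homogeneous of degree e:
The Hilbert series is (1 - t^e)/(1 - t)^n.
So h(d) = C(d+n-1, n-1) - C(d-e+n-1, n-1) for d >= e.
With n=5, e=6, d=12:
C(12+5-1, 5-1) = C(16, 4) = 1820
C(12-6+5-1, 5-1) = C(10, 4) = 210
h(12) = 1820 - 210 = 1610

1610


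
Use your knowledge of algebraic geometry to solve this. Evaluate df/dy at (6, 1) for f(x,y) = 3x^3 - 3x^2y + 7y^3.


df/dy = (-3)*x^2 + 3*7*y^2
At (6,1): (-3)*6^2 + 3*7*1^2
= -108 + 21
= -87

-87


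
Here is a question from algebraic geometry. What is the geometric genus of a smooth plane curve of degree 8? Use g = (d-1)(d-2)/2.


Using the genus formula for smooth plane curves:
g = (d-1)(d-2)/2
g = (8-1)(8-2)/2
g = 7*6/2
g = 42/2 = 21

21


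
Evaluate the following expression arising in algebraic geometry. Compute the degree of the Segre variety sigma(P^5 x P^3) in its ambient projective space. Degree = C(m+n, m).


The degree of the Segre variety P^5 x P^3 is C(m+n, m).
= C(8, 5)
= 56

56


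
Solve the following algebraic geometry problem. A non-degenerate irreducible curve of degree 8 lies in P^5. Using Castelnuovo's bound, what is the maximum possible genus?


Castelnuovo's bound: write d - 1 = m(r-1) + epsilon with 0 <= epsilon < r-1.
d - 1 = 8 - 1 = 7
r - 1 = 5 - 1 = 4
7 = 1*4 + 3, so m = 1, epsilon = 3
pi(d, r) = m(m-1)(r-1)/2 + m*epsilon
= 1*0*4/2 + 1*3
= 0/2 + 3
= 0 + 3 = 3

3


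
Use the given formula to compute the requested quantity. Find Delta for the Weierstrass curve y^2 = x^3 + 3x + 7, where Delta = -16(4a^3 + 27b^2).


Compute each component:
4a^3 = 4*3^3 = 4*27 = 108
27b^2 = 27*7^2 = 27*49 = 1323
4a^3 + 27b^2 = 108 + 1323 = 1431
Delta = -16*1431 = -22896

-22896


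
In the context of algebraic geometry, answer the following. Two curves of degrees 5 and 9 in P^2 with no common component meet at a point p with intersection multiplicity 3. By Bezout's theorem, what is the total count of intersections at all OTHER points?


By Bezout's theorem, the total intersection number is d1 * d2.
Total = 5 * 9 = 45
Intersection multiplicity at p = 3
Remaining intersections = 45 - 3 = 42

42


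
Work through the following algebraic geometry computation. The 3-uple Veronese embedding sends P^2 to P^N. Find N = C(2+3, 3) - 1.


The Veronese embedding v_d: P^n -> P^N maps each point to all
degree-d monomials in n+1 homogeneous coordinates.
N = C(n+d, d) - 1
N = C(2+3, 3) - 1
N = C(5, 3) - 1
C(5, 3) = 10
N = 10 - 1 = 9

9


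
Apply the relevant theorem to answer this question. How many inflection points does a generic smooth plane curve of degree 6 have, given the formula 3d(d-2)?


For a general smooth plane curve C of degree d, the inflection points are
the intersection of C with its Hessian curve, which has degree 3(d-2).
By Bezout, the total intersection number is d * 3(d-2) = 6 * 12 = 72.
For a general curve every flex is ordinary, so each contributes
multiplicity 1 to C·Hess(C), and the number of distinct inflection
points is 3d(d-2).
Inflection points = 3*6*(6-2) = 3*6*4 = 72

72


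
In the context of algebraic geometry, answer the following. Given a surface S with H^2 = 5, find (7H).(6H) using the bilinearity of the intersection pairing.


Using bilinearity of the intersection pairing on a surface S:
(aH).(bH) = ab * (H.H)
We have H^2 = 5.
D.E = (7H).(6H) = 7*6*5
= 42*5
= 210

210


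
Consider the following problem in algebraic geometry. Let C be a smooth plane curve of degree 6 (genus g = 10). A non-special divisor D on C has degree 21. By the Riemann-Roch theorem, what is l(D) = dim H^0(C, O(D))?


First, compute the genus of a smooth plane curve of degree 6:
g = (d-1)(d-2)/2 = (6-1)(6-2)/2 = 10
For a non-special divisor D (i.e., h^1(D) = 0), Riemann-Roch gives:
l(D) = deg(D) - g + 1
Since deg(D) = 21 >= 2g - 1 = 19, D is non-special.
l(D) = 21 - 10 + 1 = 12

12


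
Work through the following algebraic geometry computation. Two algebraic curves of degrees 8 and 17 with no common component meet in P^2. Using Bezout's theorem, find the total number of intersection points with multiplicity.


Bezout's theorem states the intersection count equals the product of degrees.
Intersection count = 8 * 17 = 136

136


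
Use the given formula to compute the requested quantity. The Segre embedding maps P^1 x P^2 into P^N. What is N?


The Segre embedding maps P^m x P^n into P^N via
all products of coordinates from each factor.
N = (m+1)(n+1) - 1
N = (1+1)(2+1) - 1
N = 2*3 - 1
N = 6 - 1 = 5

5


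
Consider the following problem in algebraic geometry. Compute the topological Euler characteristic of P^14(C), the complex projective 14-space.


The complex projective space P^14 has one cell in each even real dimension 0, 2, ..., 28.
The cohomology groups are H^{2k}(P^14) = Z for k = 0,...,14, and 0 otherwise.
Euler characteristic = sum of Betti numbers = 1 per even-dimensional cohomology group.
chi(P^14) = 14 + 1 = 15

15


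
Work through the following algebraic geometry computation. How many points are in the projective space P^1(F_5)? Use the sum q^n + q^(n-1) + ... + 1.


P^1(F_5) has (q^(n+1) - 1)/(q - 1) points.
= 5^1 + 5^0
= 5 + 1
= 6

6


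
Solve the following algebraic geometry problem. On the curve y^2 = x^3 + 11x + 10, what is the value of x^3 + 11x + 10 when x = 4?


Compute x^3 + 11x + 10 at x = 4:
x^3 = 4^3 = 64
11*x = 11*4 = 44
Sum: 64 + 44 + 10 = 118

118


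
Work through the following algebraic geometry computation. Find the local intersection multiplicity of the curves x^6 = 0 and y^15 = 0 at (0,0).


The intersection multiplicity of V(x^a) and V(y^b) at the origin is:
I(O; V(x^6), V(y^15)) = dim_k(k[x,y]/(x^6, y^15))
A basis for k[x,y]/(x^6, y^15) is the set of monomials x^i * y^j
where 0 <= i < 6 and 0 <= j < 15.
The number of such monomials is 6 * 15 = 90

90


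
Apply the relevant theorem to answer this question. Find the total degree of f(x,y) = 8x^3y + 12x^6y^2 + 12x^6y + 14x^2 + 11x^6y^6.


Examine each term for its total degree (sum of exponents).
  Term '8x^3y' has total degree 3+1 = 4.
  Term '12x^6y^2' has total degree 6+2 = 8.
  Term '12x^6y' has total degree 6+1 = 7.
  Term '14x^2' has total degree 2+0 = 2.
  Term '11x^6y^6' has total degree 6+6 = 12.
The maximum total degree among all terms is 12.

12


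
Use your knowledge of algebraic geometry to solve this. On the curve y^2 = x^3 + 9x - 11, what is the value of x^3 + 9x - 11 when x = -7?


Compute x^3 + 9x - 11 at x = -7:
x^3 = (-7)^3 = -343
9*x = 9*(-7) = -63
Sum: -343 - 63 - 11 = -417

-417


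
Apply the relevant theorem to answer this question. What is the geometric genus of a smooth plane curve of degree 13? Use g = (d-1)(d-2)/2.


Using the genus formula for smooth plane curves:
g = (d-1)(d-2)/2
g = (13-1)(13-2)/2
g = 12*11/2
g = 132/2 = 66

66


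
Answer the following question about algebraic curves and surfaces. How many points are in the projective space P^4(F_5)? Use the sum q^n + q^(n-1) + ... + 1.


P^4(F_5) has (q^(n+1) - 1)/(q - 1) points.
= 5^4 + 5^3 + 5^2 + 5^1 + 5^0
= 625 + 125 + 25 + 5 + 1
= 781

781


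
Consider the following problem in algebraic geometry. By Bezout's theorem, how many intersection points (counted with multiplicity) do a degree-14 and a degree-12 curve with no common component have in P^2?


Bezout's theorem states the intersection count equals the product of degrees.
Intersection count = 14 * 12 = 168

168


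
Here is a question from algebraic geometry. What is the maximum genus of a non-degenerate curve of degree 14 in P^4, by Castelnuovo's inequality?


Castelnuovo's bound: write d - 1 = m(r-1) + epsilon with 0 <= epsilon < r-1.
d - 1 = 14 - 1 = 13
r - 1 = 4 - 1 = 3
13 = 4*3 + 1, so m = 4, epsilon = 1
pi(d, r) = m(m-1)(r-1)/2 + m*epsilon
= 4*3*3/2 + 4*1
= 36/2 + 4
= 18 + 4 = 22

22


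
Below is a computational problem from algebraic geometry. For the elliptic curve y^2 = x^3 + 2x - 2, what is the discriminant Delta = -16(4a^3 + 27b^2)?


Compute each component:
4a^3 = 4*2^3 = 4*8 = 32
27b^2 = 27*(-2)^2 = 27*4 = 108
4a^3 + 27b^2 = 32 + 108 = 140
Delta = -16*140 = -2240

-2240


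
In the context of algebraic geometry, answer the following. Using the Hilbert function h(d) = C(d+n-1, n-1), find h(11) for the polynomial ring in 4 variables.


The Hilbert function for the polynomial ring in 4 variables is:
h(d) = C(d+n-1, n-1)
h(11) = C(11+4-1, 4-1) = C(14, 3)
= 14! / (3! * 11!)
= 364

364


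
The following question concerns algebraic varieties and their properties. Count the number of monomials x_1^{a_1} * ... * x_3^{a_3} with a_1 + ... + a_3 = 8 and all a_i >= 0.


The number of degree-8 monomials in 3 variables is C(d+n-1, n-1).
= C(8+3-1, 3-1) = C(10, 2)
= 45

45


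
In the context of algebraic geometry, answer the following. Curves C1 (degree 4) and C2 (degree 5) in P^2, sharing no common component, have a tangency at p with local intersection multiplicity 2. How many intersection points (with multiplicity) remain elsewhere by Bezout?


By Bezout's theorem, the total intersection number is d1 * d2.
Total = 4 * 5 = 20
Intersection multiplicity at p = 2
Remaining intersections = 20 - 2 = 18

18


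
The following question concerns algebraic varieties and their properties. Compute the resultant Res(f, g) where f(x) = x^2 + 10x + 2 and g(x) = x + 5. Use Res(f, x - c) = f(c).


For Res(f, x - c), we evaluate f at x = c.
f(-5) = (-5)^2 + 10*(-5) + 2
= 25 - 50 + 2
= -25 + 2 = -23
Res(f, g) = -23

-23


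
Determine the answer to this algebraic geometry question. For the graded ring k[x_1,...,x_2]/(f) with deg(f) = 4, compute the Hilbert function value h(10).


For R = k[x_1,...,x_n]/(f) with f homogeneous of degree e:
The Hilbert series is (1 - t^e)/(1 - t)^n.
So h(d) = C(d+n-1, n-1) - C(d-e+n-1, n-1) for d >= e.
With n=2, e=4, d=10:
C(10+2-1, 2-1) = C(11, 1) = 11
C(10-4+2-1, 2-1) = C(7, 1) = 7
h(10) = 11 - 7 = 4

4


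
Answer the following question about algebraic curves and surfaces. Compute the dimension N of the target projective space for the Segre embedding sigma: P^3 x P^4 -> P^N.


The Segre embedding maps P^m x P^n into P^N via
all products of coordinates from each factor.
N = (m+1)(n+1) - 1
N = (3+1)(4+1) - 1
N = 4*5 - 1
N = 20 - 1 = 19

19


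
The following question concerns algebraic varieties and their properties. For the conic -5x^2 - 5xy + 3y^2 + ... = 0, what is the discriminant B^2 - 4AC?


The discriminant of a conic Ax^2 + Bxy + Cy^2 + ... = 0 is B^2 - 4AC.
B^2 = (-5)^2 = 25
4AC = 4*(-5)*3 = -60
Discriminant = 25 + 60 = 85

85


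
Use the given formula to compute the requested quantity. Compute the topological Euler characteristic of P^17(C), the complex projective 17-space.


The complex projective space P^17 has one cell in each even real dimension 0, 2, ..., 34.
The cohomology groups are H^{2k}(P^17) = Z for k = 0,...,17, and 0 otherwise.
Euler characteristic = sum of Betti numbers = 1 per even-dimensional cohomology group.
chi(P^17) = 17 + 1 = 18

18


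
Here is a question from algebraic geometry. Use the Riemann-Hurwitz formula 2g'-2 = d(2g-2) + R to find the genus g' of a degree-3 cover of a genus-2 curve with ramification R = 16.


Riemann-Hurwitz formula: 2g' - 2 = d(2g - 2) + R
Given: d = 3, g = 2, R = 16
2g' - 2 = 3*(2*2 - 2) + 16
2g' - 2 = 3*2 + 16
2g' - 2 = 6 + 16 = 22
2g' = 24
g' = 12

12
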